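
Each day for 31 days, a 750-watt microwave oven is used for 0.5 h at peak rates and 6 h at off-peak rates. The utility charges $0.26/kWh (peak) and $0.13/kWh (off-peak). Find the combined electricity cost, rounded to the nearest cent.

$21.16

Peak energy = 0.75 kW × 0.5 h × 31 = 11.625 kWh
Off-peak energy = 0.75 kW × 6 h × 31 = 139.5 kWh
Cost = 11.625 × $0.26 + 139.5 × $0.13 = $3.0225 + $18.135 = $21.16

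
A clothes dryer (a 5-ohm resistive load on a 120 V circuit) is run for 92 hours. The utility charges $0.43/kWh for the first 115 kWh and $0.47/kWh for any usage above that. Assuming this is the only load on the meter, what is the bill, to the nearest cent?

$119.93

Power = V²/R = 120²/5 = 2880 W = 2.88 kW
Energy = 2.88 kW × 92 h = 264.96 kWh
Tier 1 (0–115 kWh): 115 × $0.43 = $49.45
Above 115 kWh: 149.96 × $0.47 = $70.4812
Bill = $119.93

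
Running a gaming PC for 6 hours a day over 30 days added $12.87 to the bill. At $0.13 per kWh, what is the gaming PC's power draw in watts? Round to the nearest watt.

Energy = $12.87 ÷ $0.13/kWh = 99 kWh
Runtime = 6 h/day × 30 days = 180 h
Power = 99 kWh ÷ 180 h = 0.55 kW = 550 W

550 W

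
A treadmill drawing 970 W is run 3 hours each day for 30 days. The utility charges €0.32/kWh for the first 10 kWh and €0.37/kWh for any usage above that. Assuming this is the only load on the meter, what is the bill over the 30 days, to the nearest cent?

€31.80

Runtime = 3 h/day × 30 days = 90 h
Energy = 0.97 kW × 90 h = 87.3 kWh
Tier 1 (0–10 kWh): 10 × €0.32 = €3.2
Above 10 kWh: 77.3 × €0.37 = €28.601
Bill = €31.80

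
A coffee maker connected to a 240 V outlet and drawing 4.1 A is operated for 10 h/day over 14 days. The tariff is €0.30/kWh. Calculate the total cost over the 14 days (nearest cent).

Power = 4.1 A × 240 V = 984 W = 0.984 kW
Runtime = 10 h/day × 14 days = 140 h
Energy = 0.984 kW × 140 h = 137.76 kWh
Cost = 137.76 kWh × €0.30/kWh = €41.33

€41.33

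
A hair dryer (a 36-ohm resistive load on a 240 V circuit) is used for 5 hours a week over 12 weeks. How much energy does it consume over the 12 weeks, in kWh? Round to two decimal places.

96.00 kWh

Power = V²/R = 240²/36 = 1600 W = 1.6 kW
Runtime = 5 h/week × 12 weeks = 60 h
Energy = 1.6 kW × 60 h = 96 kWh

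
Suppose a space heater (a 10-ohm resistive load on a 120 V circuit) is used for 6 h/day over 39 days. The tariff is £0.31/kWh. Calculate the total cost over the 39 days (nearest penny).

£104.46

Power = V²/R = 120²/10 = 1440 W = 1.44 kW
Runtime = 6 h/day × 39 days = 234 h
Energy = 1.44 kW × 234 h = 336.96 kWh
Cost = 336.96 kWh × £0.31/kWh = £104.46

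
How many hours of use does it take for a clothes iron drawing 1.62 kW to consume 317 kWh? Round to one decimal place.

Hours = 317 kWh ÷ 1.62 kW = 195.7 h

195.7 h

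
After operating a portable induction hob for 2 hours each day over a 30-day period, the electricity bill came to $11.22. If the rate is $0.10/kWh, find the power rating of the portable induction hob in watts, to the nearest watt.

Energy = $11.22 ÷ $0.10/kWh = 112.2 kWh
Runtime = 2 h/day × 30 days = 60 h
Power = 112.2 kWh ÷ 60 h = 1.87 kW = 1870 W

1870 W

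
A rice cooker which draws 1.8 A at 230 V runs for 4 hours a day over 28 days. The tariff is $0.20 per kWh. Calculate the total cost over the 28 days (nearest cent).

$9.27

Power = 1.8 A × 230 V = 414 W = 0.414 kW
Runtime = 4 h/day × 28 days = 112 h
Energy = 0.414 kW × 112 h = 46.368 kWh
Cost = 46.368 kWh × $0.20/kWh = $9.27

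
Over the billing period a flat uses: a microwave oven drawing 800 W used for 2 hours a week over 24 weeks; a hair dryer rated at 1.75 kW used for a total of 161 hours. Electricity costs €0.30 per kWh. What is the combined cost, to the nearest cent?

€96.05

microwave oven: Runtime = 2 h/week × 24 weeks = 48 h
microwave oven: 0.8 kW × 48 h = 38.4 kWh
hair dryer: 1.75 kW × 161 h = 281.75 kWh
Total energy = 320.15 kWh
Cost = 320.15 × €0.30 = €96.05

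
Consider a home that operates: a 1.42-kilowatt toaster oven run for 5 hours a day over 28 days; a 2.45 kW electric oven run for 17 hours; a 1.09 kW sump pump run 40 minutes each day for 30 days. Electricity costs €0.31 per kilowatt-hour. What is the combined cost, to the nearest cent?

toaster oven: Runtime = 5 h/day × 28 days = 140 h
toaster oven: 1.42 kW × 140 h = 198.8 kWh
electric oven: 2.45 kW × 17 h = 41.65 kWh
sump pump: Runtime = 40 min × 30 = 1200 min = 20 h
sump pump: 1.09 kW × 20 h = 21.8 kWh
Total energy = 262.25 kWh
Cost = 262.25 × €0.31 = €81.30

€81.30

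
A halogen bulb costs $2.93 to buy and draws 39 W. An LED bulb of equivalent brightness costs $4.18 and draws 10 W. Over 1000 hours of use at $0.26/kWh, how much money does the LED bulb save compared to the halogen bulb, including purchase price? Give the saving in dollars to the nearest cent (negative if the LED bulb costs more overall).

halogen bulb: $2.93 + (39/1000) kW × 1000 h × $0.26 = $2.93 + $10.14 = $13.07
LED bulb: $4.18 + (10/1000) kW × 1000 h × $0.26 = $4.18 + $2.6 = $6.78
Saving = $13.07 − $6.78 = $6.29

$6.29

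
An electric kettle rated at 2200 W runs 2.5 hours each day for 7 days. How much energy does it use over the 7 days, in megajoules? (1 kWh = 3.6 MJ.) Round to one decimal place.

Runtime = 2.5 h/day × 7 days = 17.5 h
Energy = 2.2 kW × 17.5 h = 38.5 kWh
= 38.5 × 3.6 MJ = 138.6 MJ

138.6 MJ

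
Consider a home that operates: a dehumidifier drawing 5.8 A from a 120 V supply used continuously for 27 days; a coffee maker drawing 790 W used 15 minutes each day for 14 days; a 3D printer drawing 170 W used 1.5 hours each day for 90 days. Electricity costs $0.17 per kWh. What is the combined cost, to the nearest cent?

$81.04

dehumidifier: Power = 5.8 A × 120 V = 696 W = 0.696 kW
dehumidifier: Runtime = 24 h × 27 = 648 h
dehumidifier: 0.696 kW × 648 h = 451.008 kWh
coffee maker: Runtime = 15 min × 14 = 210 min = 3.5 h
coffee maker: 0.79 kW × 3.5 h = 2.765 kWh
3D printer: Runtime = 1.5 h/day × 90 days = 135 h
3D printer: 0.17 kW × 135 h = 22.95 kWh
Total energy = 476.723 kWh
Cost = 476.723 × $0.17 = $81.04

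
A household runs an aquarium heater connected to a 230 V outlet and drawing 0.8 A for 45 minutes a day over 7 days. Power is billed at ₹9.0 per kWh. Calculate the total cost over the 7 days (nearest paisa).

Power = 0.8 A × 230 V = 184 W = 0.184 kW
Runtime = 45 min × 7 = 315 min = 5.25 h
Energy = 0.184 kW × 5.25 h = 0.966 kWh
Cost = 0.966 kWh × ₹9.0/kWh = ₹8.69

₹8.69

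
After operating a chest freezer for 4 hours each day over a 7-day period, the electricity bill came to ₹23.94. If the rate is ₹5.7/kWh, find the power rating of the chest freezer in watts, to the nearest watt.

150 W

Energy = ₹23.94 ÷ ₹5.7/kWh = 4.2 kWh
Runtime = 4 h/day × 7 days = 28 h
Power = 4.2 kWh ÷ 28 h = 0.15 kW = 150 W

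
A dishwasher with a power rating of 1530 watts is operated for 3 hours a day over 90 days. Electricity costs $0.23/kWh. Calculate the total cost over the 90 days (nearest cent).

Runtime = 3 h/day × 90 days = 270 h
Energy = 1.53 kW × 270 h = 413.1 kWh
Cost = 413.1 kWh × $0.23/kWh = $95.01

$95.01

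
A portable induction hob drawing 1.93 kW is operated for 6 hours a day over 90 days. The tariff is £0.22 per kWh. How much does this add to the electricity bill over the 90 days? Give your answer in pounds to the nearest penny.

Runtime = 6 h/day × 90 days = 540 h
Energy = 1.93 kW × 540 h = 1042.2 kWh
Cost = 1042.2 kWh × £0.22/kWh = £229.28

£229.28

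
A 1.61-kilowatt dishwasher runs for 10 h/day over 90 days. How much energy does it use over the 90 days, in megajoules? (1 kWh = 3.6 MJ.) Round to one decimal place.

5216.4 MJ

Runtime = 10 h/day × 90 days = 900 h
Energy = 1.61 kW × 900 h = 1449 kWh
= 1449 × 3.6 MJ = 5216.4 MJ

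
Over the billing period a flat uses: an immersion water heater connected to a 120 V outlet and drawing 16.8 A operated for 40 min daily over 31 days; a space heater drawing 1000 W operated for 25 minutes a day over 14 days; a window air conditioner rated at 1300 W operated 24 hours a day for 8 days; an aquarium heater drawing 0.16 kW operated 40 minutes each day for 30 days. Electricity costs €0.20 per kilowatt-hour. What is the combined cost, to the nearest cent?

€60.06

immersion water heater: Power = 16.8 A × 120 V = 2016 W = 2.016 kW
immersion water heater: Runtime = 40 min × 31 = 1240 min = 20.666666… h
immersion water heater: 2.016 kW × 20.666666… h = 41.664 kWh
space heater: Runtime = 25 min × 14 = 350 min = 5.833333… h
space heater: 1 kW × 5.833333… h = 5.833333… kWh
window air conditioner: Runtime = 24 h × 8 = 192 h
window air conditioner: 1.3 kW × 192 h = 249.6 kWh
aquarium heater: Runtime = 40 min × 30 = 1200 min = 20 h
aquarium heater: 0.16 kW × 20 h = 3.2 kWh
Total energy = 300.297333… kWh
Cost = 300.297333… × €0.20 = €60.06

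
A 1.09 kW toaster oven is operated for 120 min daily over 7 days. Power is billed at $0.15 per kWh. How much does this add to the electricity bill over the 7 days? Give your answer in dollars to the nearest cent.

Runtime = 120 min × 7 = 840 min = 14 h
Energy = 1.09 kW × 14 h = 15.26 kWh
Cost = 15.26 kWh × $0.15/kWh = $2.29

$2.29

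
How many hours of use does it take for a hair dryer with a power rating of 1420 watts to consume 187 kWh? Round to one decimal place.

Hours = 187 kWh ÷ 1.42 kW = 131.7 h

131.7 h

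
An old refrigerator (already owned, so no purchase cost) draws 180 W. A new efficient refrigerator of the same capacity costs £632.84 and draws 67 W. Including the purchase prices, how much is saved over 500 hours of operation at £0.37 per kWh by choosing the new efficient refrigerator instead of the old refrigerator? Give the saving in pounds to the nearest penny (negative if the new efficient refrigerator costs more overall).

-£611.94

old refrigerator: £0.00 + (180/1000) kW × 500 h × £0.37 = £0.00 + £33.3 = £33.3
new efficient refrigerator: £632.84 + (67/1000) kW × 500 h × £0.37 = £632.84 + £12.395 = £645.235
Saving = £33.3 − £645.235 = −£611.935 → -£611.94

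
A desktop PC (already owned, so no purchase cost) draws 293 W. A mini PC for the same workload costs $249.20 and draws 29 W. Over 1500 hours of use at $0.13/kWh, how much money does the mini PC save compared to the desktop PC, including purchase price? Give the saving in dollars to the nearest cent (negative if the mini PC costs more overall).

-$197.72

desktop PC: $0.00 + (293/1000) kW × 1500 h × $0.13 = $0.00 + $57.135 = $57.135
mini PC: $249.20 + (29/1000) kW × 1500 h × $0.13 = $249.20 + $5.655 = $254.855
Saving = $57.135 − $254.855 = −$197.72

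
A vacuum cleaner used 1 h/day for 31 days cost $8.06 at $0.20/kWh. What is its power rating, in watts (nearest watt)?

1300 W

Energy = $8.06 ÷ $0.20/kWh = 40.3 kWh
Runtime = 1 h/day × 31 days = 31 h
Power = 40.3 kWh ÷ 31 h = 1.3 kW = 1300 W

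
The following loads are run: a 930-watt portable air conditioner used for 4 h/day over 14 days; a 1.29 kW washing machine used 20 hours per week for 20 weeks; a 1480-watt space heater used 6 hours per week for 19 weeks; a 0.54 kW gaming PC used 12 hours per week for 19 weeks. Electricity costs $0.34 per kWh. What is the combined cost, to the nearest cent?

portable air conditioner: Runtime = 4 h/day × 14 days = 56 h
portable air conditioner: 0.93 kW × 56 h = 52.08 kWh
washing machine: Runtime = 20 h/week × 20 weeks = 400 h
washing machine: 1.29 kW × 400 h = 516 kWh
space heater: Runtime = 6 h/week × 19 weeks = 114 h
space heater: 1.48 kW × 114 h = 168.72 kWh
gaming PC: Runtime = 12 h/week × 19 weeks = 228 h
gaming PC: 0.54 kW × 228 h = 123.12 kWh
Total energy = 859.92 kWh
Cost = 859.92 × $0.34 = $292.37

$292.37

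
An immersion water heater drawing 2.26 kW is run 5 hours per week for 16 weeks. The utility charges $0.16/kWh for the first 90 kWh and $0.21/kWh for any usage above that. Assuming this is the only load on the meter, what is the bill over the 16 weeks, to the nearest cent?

Runtime = 5 h/week × 16 weeks = 80 h
Energy = 2.26 kW × 80 h = 180.8 kWh
Tier 1 (0–90 kWh): 90 × $0.16 = $14.4
Above 90 kWh: 90.8 × $0.21 = $19.068
Bill = $33.47

$33.47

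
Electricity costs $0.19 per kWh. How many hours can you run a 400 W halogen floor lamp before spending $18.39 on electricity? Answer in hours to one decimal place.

242.0 h

Energy available = $18.39 ÷ $0.19/kWh = 96.7895 kWh
Hours = 96.7895 kWh ÷ 0.4 kW = 242.0 h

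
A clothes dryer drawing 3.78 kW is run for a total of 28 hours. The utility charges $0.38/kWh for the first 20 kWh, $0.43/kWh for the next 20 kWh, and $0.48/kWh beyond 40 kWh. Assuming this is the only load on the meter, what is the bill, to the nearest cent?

Energy = 3.78 kW × 28 h = 105.84 kWh
Tier 1 (0–20 kWh): 20 × $0.38 = $7.6
Tier 2 (20–40 kWh): 20 × $0.43 = $8.6
Above 40 kWh: 65.84 × $0.48 = $31.6032
Bill = $47.80

$47.80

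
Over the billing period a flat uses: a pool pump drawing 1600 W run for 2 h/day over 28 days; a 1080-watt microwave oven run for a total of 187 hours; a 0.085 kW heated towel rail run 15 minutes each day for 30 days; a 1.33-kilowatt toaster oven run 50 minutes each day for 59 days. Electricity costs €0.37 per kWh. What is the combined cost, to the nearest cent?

pool pump: Runtime = 2 h/day × 28 days = 56 h
pool pump: 1.6 kW × 56 h = 89.6 kWh
microwave oven: 1.08 kW × 187 h = 201.96 kWh
heated towel rail: Runtime = 15 min × 30 = 450 min = 7.5 h
heated towel rail: 0.085 kW × 7.5 h = 0.6375 kWh
toaster oven: Runtime = 50 min × 59 = 2950 min = 49.166666… h
toaster oven: 1.33 kW × 49.166666… h = 65.391666… kWh
Total energy = 357.589166… kWh
Cost = 357.589166… × €0.37 = €132.31

€132.31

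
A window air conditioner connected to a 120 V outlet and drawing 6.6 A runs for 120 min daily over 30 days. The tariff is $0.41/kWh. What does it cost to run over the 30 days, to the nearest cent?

$19.48

Power = 6.6 A × 120 V = 792 W = 0.792 kW
Runtime = 120 min × 30 = 3600 min = 60 h
Energy = 0.792 kW × 60 h = 47.52 kWh
Cost = 47.52 kWh × $0.41/kWh = $19.48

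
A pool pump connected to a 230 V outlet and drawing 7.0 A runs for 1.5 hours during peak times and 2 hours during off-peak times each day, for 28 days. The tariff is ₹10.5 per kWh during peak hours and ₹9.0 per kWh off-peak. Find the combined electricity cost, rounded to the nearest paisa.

₹1521.45

Power = 7.0 A × 230 V = 1610 W = 1.61 kW
Peak energy = 1.61 kW × 1.5 h × 28 = 67.62 kWh
Off-peak energy = 1.61 kW × 2 h × 28 = 90.16 kWh
Cost = 67.62 × ₹10.5 + 90.16 × ₹9.0 = ₹710.01 + ₹811.44 = ₹1521.45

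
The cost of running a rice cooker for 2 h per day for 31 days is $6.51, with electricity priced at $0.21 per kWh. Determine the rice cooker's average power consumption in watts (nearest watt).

500 W

Energy = $6.51 ÷ $0.21/kWh = 31 kWh
Runtime = 2 h/day × 31 days = 62 h
Power = 31 kWh ÷ 62 h = 0.5 kW = 500 W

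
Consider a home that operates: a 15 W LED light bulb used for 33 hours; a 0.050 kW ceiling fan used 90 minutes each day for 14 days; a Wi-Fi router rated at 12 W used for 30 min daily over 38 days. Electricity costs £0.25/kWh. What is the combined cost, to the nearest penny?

£0.44

LED light bulb: 0.015 kW × 33 h = 0.495 kWh
ceiling fan: Runtime = 90 min × 14 = 1260 min = 21 h
ceiling fan: 0.05 kW × 21 h = 1.05 kWh
Wi-Fi router: Runtime = 30 min × 38 = 1140 min = 19 h
Wi-Fi router: 0.012 kW × 19 h = 0.228 kWh
Total energy = 1.773 kWh
Cost = 1.773 × £0.25 = £0.44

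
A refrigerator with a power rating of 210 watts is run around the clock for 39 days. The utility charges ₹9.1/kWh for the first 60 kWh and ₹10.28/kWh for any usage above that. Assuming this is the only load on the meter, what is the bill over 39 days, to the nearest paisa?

Runtime = 24 h × 39 = 936 h
Energy = 0.21 kW × 936 h = 196.56 kWh
Tier 1 (0–60 kWh): 60 × ₹9.1 = ₹546
Above 60 kWh: 136.56 × ₹10.28 = ₹1403.8368
Bill = ₹1949.84

₹1949.84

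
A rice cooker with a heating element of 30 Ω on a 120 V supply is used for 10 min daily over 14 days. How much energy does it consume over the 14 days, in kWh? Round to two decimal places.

1.12 kWh

Power = V²/R = 120²/30 = 480 W = 0.48 kW
Runtime = 10 min × 14 = 140 min = 2.333333… h
Energy = 0.48 kW × 2.333333… h = 1.12 kWh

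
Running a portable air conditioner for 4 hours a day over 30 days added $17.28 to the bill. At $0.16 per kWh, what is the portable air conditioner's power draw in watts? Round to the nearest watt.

Energy = $17.28 ÷ $0.16/kWh = 108 kWh
Runtime = 4 h/day × 30 days = 120 h
Power = 108 kWh ÷ 120 h = 0.9 kW = 900 W

900 W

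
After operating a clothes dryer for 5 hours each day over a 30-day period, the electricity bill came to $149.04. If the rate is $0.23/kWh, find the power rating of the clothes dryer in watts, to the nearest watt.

Energy = $149.04 ÷ $0.23/kWh = 648 kWh
Runtime = 5 h/day × 30 days = 150 h
Power = 648 kWh ÷ 150 h = 4.32 kW = 4320 W

4320 W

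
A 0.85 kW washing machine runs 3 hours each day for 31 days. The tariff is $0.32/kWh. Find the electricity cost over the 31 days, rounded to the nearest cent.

$25.30

Runtime = 3 h/day × 31 days = 93 h
Energy = 0.85 kW × 93 h = 79.05 kWh
Cost = 79.05 kWh × $0.32/kWh = $25.30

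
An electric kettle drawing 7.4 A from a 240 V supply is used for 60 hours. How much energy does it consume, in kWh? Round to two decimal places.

Power = 7.4 A × 240 V = 1776 W = 1.776 kW
Energy = 1.776 kW × 60 h = 106.56 kWh

106.56 kWh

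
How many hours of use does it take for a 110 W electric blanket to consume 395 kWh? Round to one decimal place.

3590.9 h

Hours = 395 kWh ÷ 0.11 kW = 3590.9 h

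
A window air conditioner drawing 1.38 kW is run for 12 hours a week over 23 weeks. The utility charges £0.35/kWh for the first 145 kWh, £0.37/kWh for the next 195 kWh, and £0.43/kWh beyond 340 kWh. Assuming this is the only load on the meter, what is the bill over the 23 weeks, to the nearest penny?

£140.48

Runtime = 12 h/week × 23 weeks = 276 h
Energy = 1.38 kW × 276 h = 380.88 kWh
Tier 1 (0–145 kWh): 145 × £0.35 = £50.75
Tier 2 (145–340 kWh): 195 × £0.37 = £72.15
Above 340 kWh: 40.88 × £0.43 = £17.5784
Bill = £140.48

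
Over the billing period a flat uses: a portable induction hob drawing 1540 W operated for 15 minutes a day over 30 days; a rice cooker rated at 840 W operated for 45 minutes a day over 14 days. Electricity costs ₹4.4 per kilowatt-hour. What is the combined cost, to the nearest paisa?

portable induction hob: Runtime = 15 min × 30 = 450 min = 7.5 h
portable induction hob: 1.54 kW × 7.5 h = 11.55 kWh
rice cooker: Runtime = 45 min × 14 = 630 min = 10.5 h
rice cooker: 0.84 kW × 10.5 h = 8.82 kWh
Total energy = 20.37 kWh
Cost = 20.37 × ₹4.4 = ₹89.63

₹89.63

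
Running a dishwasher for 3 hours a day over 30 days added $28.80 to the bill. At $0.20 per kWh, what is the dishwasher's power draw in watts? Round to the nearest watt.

1600 W

Energy = $28.80 ÷ $0.20/kWh = 144 kWh
Runtime = 3 h/day × 30 days = 90 h
Power = 144 kWh ÷ 90 h = 1.6 kW = 1600 W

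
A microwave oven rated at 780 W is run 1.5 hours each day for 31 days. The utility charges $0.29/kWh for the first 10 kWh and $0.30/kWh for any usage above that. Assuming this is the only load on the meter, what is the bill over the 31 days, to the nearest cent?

Runtime = 1.5 h/day × 31 days = 46.5 h
Energy = 0.78 kW × 46.5 h = 36.27 kWh
Tier 1 (0–10 kWh): 10 × $0.29 = $2.9
Above 10 kWh: 26.27 × $0.30 = $7.881
Bill = $10.78

$10.78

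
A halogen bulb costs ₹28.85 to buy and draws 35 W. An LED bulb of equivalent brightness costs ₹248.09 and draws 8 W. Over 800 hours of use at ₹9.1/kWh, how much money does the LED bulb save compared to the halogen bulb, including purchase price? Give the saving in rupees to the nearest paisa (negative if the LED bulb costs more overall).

-₹22.68

halogen bulb: ₹28.85 + (35/1000) kW × 800 h × ₹9.1 = ₹28.85 + ₹254.8 = ₹283.65
LED bulb: ₹248.09 + (8/1000) kW × 800 h × ₹9.1 = ₹248.09 + ₹58.24 = ₹306.33
Saving = ₹283.65 − ₹306.33 = −₹22.68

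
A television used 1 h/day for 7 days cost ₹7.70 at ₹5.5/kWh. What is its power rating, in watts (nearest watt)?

200 W

Energy = ₹7.70 ÷ ₹5.5/kWh = 1.4 kWh
Runtime = 1 h/day × 7 days = 7 h
Power = 1.4 kWh ÷ 7 h = 0.2 kW = 200 W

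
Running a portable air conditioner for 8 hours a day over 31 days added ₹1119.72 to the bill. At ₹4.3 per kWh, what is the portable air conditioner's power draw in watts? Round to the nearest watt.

1050 W

Energy = ₹1119.72 ÷ ₹4.3/kWh = 260.4 kWh
Runtime = 8 h/day × 31 days = 248 h
Power = 260.4 kWh ÷ 248 h = 1.05 kW = 1050 W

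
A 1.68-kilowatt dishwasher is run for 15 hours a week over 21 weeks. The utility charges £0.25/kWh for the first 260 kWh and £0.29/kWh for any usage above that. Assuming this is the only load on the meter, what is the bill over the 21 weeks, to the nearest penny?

Runtime = 15 h/week × 21 weeks = 315 h
Energy = 1.68 kW × 315 h = 529.2 kWh
Tier 1 (0–260 kWh): 260 × £0.25 = £65
Above 260 kWh: 269.2 × £0.29 = £78.068
Bill = £143.07

£143.07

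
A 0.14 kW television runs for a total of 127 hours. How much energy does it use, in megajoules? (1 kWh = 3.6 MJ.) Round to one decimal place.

Energy = 0.14 kW × 127 h = 17.78 kWh
= 17.78 × 3.6 MJ = 64.0 MJ

64.0 MJ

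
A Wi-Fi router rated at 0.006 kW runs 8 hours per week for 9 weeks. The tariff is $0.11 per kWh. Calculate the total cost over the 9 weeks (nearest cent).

Runtime = 8 h/week × 9 weeks = 72 h
Energy = 0.006 kW × 72 h = 0.432 kWh
Cost = 0.432 kWh × $0.11/kWh = $0.05

$0.05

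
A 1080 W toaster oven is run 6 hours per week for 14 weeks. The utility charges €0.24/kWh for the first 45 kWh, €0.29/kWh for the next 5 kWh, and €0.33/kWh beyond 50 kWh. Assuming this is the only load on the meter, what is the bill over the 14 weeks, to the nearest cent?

€25.69

Runtime = 6 h/week × 14 weeks = 84 h
Energy = 1.08 kW × 84 h = 90.72 kWh
Tier 1 (0–45 kWh): 45 × €0.24 = €10.8
Tier 2 (45–50 kWh): 5 × €0.29 = €1.45
Above 50 kWh: 40.72 × €0.33 = €13.4376
Bill = €25.69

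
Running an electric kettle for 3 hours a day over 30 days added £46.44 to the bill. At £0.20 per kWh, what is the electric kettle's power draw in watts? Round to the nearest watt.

Energy = £46.44 ÷ £0.20/kWh = 232.2 kWh
Runtime = 3 h/day × 30 days = 90 h
Power = 232.2 kWh ÷ 90 h = 2.58 kW = 2580 W

2580 W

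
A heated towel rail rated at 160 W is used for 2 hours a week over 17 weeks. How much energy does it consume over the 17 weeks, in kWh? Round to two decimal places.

5.44 kWh

Runtime = 2 h/week × 17 weeks = 34 h
Energy = 0.16 kW × 34 h = 5.44 kWh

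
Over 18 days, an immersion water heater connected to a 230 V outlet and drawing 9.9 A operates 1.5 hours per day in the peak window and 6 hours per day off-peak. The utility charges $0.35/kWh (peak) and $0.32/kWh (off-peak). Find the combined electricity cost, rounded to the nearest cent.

Power = 9.9 A × 230 V = 2277 W = 2.277 kW
Peak energy = 2.277 kW × 1.5 h × 18 = 61.479 kWh
Off-peak energy = 2.277 kW × 6 h × 18 = 245.916 kWh
Cost = 61.479 × $0.35 + 245.916 × $0.32 = $21.51765 + $78.69312 = $100.21

$100.21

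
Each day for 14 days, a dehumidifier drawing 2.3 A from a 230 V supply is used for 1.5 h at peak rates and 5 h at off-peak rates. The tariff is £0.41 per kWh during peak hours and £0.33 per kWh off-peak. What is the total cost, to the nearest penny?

Power = 2.3 A × 230 V = 529 W = 0.529 kW
Peak energy = 0.529 kW × 1.5 h × 14 = 11.109 kWh
Off-peak energy = 0.529 kW × 5 h × 14 = 37.03 kWh
Cost = 11.109 × £0.41 + 37.03 × £0.33 = £4.55469 + £12.2199 = £16.77

£16.77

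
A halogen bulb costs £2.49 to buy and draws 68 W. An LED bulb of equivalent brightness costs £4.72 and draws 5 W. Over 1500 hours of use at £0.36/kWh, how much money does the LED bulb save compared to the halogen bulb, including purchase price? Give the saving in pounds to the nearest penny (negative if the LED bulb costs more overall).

halogen bulb: £2.49 + (68/1000) kW × 1500 h × £0.36 = £2.49 + £36.72 = £39.21
LED bulb: £4.72 + (5/1000) kW × 1500 h × £0.36 = £4.72 + £2.7 = £7.42
Saving = £39.21 − £7.42 = £31.79

£31.79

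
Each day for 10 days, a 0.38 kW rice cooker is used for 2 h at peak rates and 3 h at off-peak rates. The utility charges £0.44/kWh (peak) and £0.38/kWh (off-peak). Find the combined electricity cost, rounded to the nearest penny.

Peak energy = 0.38 kW × 2 h × 10 = 7.6 kWh
Off-peak energy = 0.38 kW × 3 h × 10 = 11.4 kWh
Cost = 7.6 × £0.44 + 11.4 × £0.38 = £3.344 + £4.332 = £7.68

£7.68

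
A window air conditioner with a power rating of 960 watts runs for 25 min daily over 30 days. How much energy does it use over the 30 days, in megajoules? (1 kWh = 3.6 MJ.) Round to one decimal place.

43.2 MJ

Runtime = 25 min × 30 = 750 min = 12.5 h
Energy = 0.96 kW × 12.5 h = 12 kWh
= 12 × 3.6 MJ = 43.2 MJ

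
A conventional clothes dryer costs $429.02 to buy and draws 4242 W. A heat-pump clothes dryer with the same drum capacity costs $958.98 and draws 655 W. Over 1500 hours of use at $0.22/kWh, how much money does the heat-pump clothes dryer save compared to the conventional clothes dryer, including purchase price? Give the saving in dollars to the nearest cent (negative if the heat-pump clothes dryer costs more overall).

conventional clothes dryer: $429.02 + (4242/1000) kW × 1500 h × $0.22 = $429.02 + $1399.86 = $1828.88
heat-pump clothes dryer: $958.98 + (655/1000) kW × 1500 h × $0.22 = $958.98 + $216.15 = $1175.13
Saving = $1828.88 − $1175.13 = $653.75

$653.75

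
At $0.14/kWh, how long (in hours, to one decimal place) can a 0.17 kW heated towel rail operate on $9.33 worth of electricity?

392.0 h

Energy available = $9.33 ÷ $0.14/kWh = 66.6429 kWh
Hours = 66.6429 kWh ÷ 0.17 kW = 392.0 h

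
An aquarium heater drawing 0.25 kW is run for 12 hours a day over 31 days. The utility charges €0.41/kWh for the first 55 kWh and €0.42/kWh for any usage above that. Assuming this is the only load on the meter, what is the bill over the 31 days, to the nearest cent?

Runtime = 12 h/day × 31 days = 372 h
Energy = 0.25 kW × 372 h = 93 kWh
Tier 1 (0–55 kWh): 55 × €0.41 = €22.55
Above 55 kWh: 38 × €0.42 = €15.96
Bill = €38.51

€38.51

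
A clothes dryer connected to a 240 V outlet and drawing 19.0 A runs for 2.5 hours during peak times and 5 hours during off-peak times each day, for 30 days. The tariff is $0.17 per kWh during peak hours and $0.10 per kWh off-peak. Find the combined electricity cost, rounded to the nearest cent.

Power = 19.0 A × 240 V = 4560 W = 4.56 kW
Peak energy = 4.56 kW × 2.5 h × 30 = 342 kWh
Off-peak energy = 4.56 kW × 5 h × 30 = 684 kWh
Cost = 342 × $0.17 + 684 × $0.10 = $58.14 + $68.4 = $126.54

$126.54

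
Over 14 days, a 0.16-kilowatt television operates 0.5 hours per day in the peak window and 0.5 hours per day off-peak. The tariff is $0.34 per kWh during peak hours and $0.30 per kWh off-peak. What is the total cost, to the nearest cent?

$0.72

Peak energy = 0.16 kW × 0.5 h × 14 = 1.12 kWh
Off-peak energy = 0.16 kW × 0.5 h × 14 = 1.12 kWh
Cost = 1.12 × $0.34 + 1.12 × $0.30 = $0.3808 + $0.336 = $0.72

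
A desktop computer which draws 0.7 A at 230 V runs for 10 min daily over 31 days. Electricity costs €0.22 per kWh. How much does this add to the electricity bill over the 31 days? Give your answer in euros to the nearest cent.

€0.18

Power = 0.7 A × 230 V = 161 W = 0.161 kW
Runtime = 10 min × 31 = 310 min = 5.166666… h
Energy = 0.161 kW × 5.166666… h = 0.831833… kWh
Cost = 0.831833… kWh × €0.22/kWh = €0.18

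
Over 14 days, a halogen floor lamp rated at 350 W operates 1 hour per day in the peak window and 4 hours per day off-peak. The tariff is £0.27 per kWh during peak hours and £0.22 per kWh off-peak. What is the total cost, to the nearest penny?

Peak energy = 0.35 kW × 1 h × 14 = 4.9 kWh
Off-peak energy = 0.35 kW × 4 h × 14 = 19.6 kWh
Cost = 4.9 × £0.27 + 19.6 × £0.22 = £1.323 + £4.312 = £5.64

£5.64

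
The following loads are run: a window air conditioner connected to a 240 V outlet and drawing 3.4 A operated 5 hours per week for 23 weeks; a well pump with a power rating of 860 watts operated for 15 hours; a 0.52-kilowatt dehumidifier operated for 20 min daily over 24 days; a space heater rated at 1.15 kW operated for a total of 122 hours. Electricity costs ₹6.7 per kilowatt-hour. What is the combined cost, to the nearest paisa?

₹1683.04

window air conditioner: Power = 3.4 A × 240 V = 816 W = 0.816 kW
window air conditioner: Runtime = 5 h/week × 23 weeks = 115 h
window air conditioner: 0.816 kW × 115 h = 93.84 kWh
well pump: 0.86 kW × 15 h = 12.9 kWh
dehumidifier: Runtime = 20 min × 24 = 480 min = 8 h
dehumidifier: 0.52 kW × 8 h = 4.16 kWh
space heater: 1.15 kW × 122 h = 140.3 kWh
Total energy = 251.2 kWh
Cost = 251.2 × ₹6.7 = ₹1683.04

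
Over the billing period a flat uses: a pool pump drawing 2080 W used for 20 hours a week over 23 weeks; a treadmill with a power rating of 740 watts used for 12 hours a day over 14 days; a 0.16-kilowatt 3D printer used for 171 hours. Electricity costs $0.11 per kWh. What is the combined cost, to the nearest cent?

$121.93

pool pump: Runtime = 20 h/week × 23 weeks = 460 h
pool pump: 2.08 kW × 460 h = 956.8 kWh
treadmill: Runtime = 12 h/day × 14 days = 168 h
treadmill: 0.74 kW × 168 h = 124.32 kWh
3D printer: 0.16 kW × 171 h = 27.36 kWh
Total energy = 1108.48 kWh
Cost = 1108.48 × $0.11 = $121.93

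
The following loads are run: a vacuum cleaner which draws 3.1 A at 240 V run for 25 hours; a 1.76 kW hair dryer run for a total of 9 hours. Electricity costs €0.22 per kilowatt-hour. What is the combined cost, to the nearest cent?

vacuum cleaner: Power = 3.1 A × 240 V = 744 W = 0.744 kW
vacuum cleaner: 0.744 kW × 25 h = 18.6 kWh
hair dryer: 1.76 kW × 9 h = 15.84 kWh
Total energy = 34.44 kWh
Cost = 34.44 × €0.22 = €7.58

€7.58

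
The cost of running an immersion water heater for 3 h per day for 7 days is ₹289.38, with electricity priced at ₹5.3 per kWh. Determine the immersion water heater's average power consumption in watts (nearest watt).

2600 W

Energy = ₹289.38 ÷ ₹5.3/kWh = 54.6 kWh
Runtime = 3 h/day × 7 days = 21 h
Power = 54.6 kWh ÷ 21 h = 2.6 kW = 2600 W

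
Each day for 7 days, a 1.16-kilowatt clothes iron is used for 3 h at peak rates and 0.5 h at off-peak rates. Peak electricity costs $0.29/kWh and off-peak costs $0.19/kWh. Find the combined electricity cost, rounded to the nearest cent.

Peak energy = 1.16 kW × 3 h × 7 = 24.36 kWh
Off-peak energy = 1.16 kW × 0.5 h × 7 = 4.06 kWh
Cost = 24.36 × $0.29 + 4.06 × $0.19 = $7.0644 + $0.7714 = $7.84

$7.84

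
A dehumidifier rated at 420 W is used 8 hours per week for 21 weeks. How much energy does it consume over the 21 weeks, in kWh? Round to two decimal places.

Runtime = 8 h/week × 21 weeks = 168 h
Energy = 0.42 kW × 168 h = 70.56 kWh

70.56 kWh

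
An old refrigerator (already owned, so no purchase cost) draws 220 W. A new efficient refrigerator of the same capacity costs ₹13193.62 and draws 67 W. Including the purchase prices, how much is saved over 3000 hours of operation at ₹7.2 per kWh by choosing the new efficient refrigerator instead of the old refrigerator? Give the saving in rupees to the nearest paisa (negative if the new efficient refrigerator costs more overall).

-₹9888.82

old refrigerator: ₹0.00 + (220/1000) kW × 3000 h × ₹7.2 = ₹0.00 + ₹4752 = ₹4752
new efficient refrigerator: ₹13193.62 + (67/1000) kW × 3000 h × ₹7.2 = ₹13193.62 + ₹1447.2 = ₹14640.82
Saving = ₹4752 − ₹14640.82 = −₹9888.82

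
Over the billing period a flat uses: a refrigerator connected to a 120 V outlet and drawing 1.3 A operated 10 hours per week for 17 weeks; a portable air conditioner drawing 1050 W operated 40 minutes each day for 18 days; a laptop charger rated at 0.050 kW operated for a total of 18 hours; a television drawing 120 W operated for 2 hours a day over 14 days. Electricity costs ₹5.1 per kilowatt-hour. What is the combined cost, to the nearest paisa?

refrigerator: Power = 1.3 A × 120 V = 156 W = 0.156 kW
refrigerator: Runtime = 10 h/week × 17 weeks = 170 h
refrigerator: 0.156 kW × 170 h = 26.52 kWh
portable air conditioner: Runtime = 40 min × 18 = 720 min = 12 h
portable air conditioner: 1.05 kW × 12 h = 12.6 kWh
laptop charger: 0.05 kW × 18 h = 0.9 kWh
television: Runtime = 2 h/day × 14 days = 28 h
television: 0.12 kW × 28 h = 3.36 kWh
Total energy = 43.38 kWh
Cost = 43.38 × ₹5.1 = ₹221.24

₹221.24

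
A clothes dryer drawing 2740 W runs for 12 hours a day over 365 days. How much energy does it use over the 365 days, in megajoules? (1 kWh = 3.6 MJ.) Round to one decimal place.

Runtime = 12 h/day × 365 days = 4380 h
Energy = 2.74 kW × 4380 h = 12001.2 kWh
= 12001.2 × 3.6 MJ = 43204.3 MJ

43204.3 MJ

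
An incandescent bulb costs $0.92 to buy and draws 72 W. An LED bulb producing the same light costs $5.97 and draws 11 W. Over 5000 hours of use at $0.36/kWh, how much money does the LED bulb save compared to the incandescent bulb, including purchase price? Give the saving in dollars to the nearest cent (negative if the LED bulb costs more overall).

$104.75

incandescent bulb: $0.92 + (72/1000) kW × 5000 h × $0.36 = $0.92 + $129.6 = $130.52
LED bulb: $5.97 + (11/1000) kW × 5000 h × $0.36 = $5.97 + $19.8 = $25.77
Saving = $130.52 − $25.77 = $104.75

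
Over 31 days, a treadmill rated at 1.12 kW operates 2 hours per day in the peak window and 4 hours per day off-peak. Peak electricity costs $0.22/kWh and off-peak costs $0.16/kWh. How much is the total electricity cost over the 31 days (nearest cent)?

Peak energy = 1.12 kW × 2 h × 31 = 69.44 kWh
Off-peak energy = 1.12 kW × 4 h × 31 = 138.88 kWh
Cost = 69.44 × $0.22 + 138.88 × $0.16 = $15.2768 + $22.2208 = $37.50

$37.50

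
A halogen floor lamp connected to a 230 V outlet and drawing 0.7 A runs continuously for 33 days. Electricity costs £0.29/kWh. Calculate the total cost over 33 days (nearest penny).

£36.98

Power = 0.7 A × 230 V = 161 W = 0.161 kW
Runtime = 24 h × 33 = 792 h
Energy = 0.161 kW × 792 h = 127.512 kWh
Cost = 127.512 kWh × £0.29/kWh = £36.98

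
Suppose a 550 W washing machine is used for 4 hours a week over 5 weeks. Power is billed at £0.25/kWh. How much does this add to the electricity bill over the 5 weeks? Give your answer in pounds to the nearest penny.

Runtime = 4 h/week × 5 weeks = 20 h
Energy = 0.55 kW × 20 h = 11 kWh
Cost = 11 kWh × £0.25/kWh = £2.75

£2.75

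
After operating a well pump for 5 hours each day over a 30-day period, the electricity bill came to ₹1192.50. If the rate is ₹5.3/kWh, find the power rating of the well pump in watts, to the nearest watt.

Energy = ₹1192.50 ÷ ₹5.3/kWh = 225 kWh
Runtime = 5 h/day × 30 days = 150 h
Power = 225 kWh ÷ 150 h = 1.5 kW = 1500 W

1500 W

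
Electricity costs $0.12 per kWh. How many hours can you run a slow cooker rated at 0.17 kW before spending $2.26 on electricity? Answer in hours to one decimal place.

110.8 h

Energy available = $2.26 ÷ $0.12/kWh = 18.8333 kWh
Hours = 18.8333 kWh ÷ 0.17 kW = 110.8 h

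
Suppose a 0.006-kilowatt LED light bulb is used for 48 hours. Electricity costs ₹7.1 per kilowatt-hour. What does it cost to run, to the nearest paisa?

Energy = 0.006 kW × 48 h = 0.288 kWh
Cost = 0.288 kWh × ₹7.1/kWh = ₹2.04

₹2.04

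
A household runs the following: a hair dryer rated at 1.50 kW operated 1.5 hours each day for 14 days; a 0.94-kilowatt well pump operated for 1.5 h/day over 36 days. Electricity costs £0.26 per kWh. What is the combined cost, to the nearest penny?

hair dryer: Runtime = 1.5 h/day × 14 days = 21 h
hair dryer: 1.5 kW × 21 h = 31.5 kWh
well pump: Runtime = 1.5 h/day × 36 days = 54 h
well pump: 0.94 kW × 54 h = 50.76 kWh
Total energy = 82.26 kWh
Cost = 82.26 × £0.26 = £21.39

£21.39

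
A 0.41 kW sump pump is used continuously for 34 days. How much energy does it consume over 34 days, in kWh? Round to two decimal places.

Runtime = 24 h × 34 = 816 h
Energy = 0.41 kW × 816 h = 334.56 kWh

334.56 kWh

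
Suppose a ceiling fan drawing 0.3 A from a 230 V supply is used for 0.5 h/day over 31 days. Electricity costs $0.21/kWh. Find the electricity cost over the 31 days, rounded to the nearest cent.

Power = 0.3 A × 230 V = 69 W = 0.069 kW
Runtime = 0.5 h/day × 31 days = 15.5 h
Energy = 0.069 kW × 15.5 h = 1.0695 kWh
Cost = 1.0695 kWh × $0.21/kWh = $0.22

$0.22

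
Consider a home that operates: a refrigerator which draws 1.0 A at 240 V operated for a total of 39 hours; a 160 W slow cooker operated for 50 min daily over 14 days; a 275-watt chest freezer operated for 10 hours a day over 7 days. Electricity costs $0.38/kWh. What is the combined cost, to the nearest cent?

refrigerator: Power = 1.0 A × 240 V = 240 W = 0.24 kW
refrigerator: 0.24 kW × 39 h = 9.36 kWh
slow cooker: Runtime = 50 min × 14 = 700 min = 11.666666… h
slow cooker: 0.16 kW × 11.666666… h = 1.866666… kWh
chest freezer: Runtime = 10 h/day × 7 days = 70 h
chest freezer: 0.275 kW × 70 h = 19.25 kWh
Total energy = 30.476666… kWh
Cost = 30.476666… × $0.38 = $11.58

$11.58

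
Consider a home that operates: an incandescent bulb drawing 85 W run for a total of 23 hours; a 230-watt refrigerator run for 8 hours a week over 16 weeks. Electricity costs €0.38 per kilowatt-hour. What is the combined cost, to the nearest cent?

€11.93

incandescent bulb: 0.085 kW × 23 h = 1.955 kWh
refrigerator: Runtime = 8 h/week × 16 weeks = 128 h
refrigerator: 0.23 kW × 128 h = 29.44 kWh
Total energy = 31.395 kWh
Cost = 31.395 × €0.38 = €11.93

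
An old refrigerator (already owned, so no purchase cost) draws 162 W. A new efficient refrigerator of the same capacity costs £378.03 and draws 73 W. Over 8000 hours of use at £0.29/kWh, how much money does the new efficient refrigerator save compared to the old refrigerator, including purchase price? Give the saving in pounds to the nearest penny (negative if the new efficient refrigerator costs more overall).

-£171.55

old refrigerator: £0.00 + (162/1000) kW × 8000 h × £0.29 = £0.00 + £375.84 = £375.84
new efficient refrigerator: £378.03 + (73/1000) kW × 8000 h × £0.29 = £378.03 + £169.36 = £547.39
Saving = £375.84 − £547.39 = −£171.55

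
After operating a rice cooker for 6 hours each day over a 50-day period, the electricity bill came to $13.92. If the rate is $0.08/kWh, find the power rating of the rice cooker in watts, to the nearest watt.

Energy = $13.92 ÷ $0.08/kWh = 174 kWh
Runtime = 6 h/day × 50 days = 300 h
Power = 174 kWh ÷ 300 h = 0.58 kW = 580 W

580 W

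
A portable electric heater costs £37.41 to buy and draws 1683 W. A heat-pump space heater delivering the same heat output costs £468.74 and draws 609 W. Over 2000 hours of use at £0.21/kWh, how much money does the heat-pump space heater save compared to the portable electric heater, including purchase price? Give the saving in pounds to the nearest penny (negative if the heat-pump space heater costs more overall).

portable electric heater: £37.41 + (1683/1000) kW × 2000 h × £0.21 = £37.41 + £706.86 = £744.27
heat-pump space heater: £468.74 + (609/1000) kW × 2000 h × £0.21 = £468.74 + £255.78 = £724.52
Saving = £744.27 − £724.52 = £19.75

£19.75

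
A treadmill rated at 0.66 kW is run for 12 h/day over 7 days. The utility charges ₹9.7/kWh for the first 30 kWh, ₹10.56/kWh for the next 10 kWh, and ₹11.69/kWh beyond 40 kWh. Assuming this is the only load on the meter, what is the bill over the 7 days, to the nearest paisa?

Runtime = 12 h/day × 7 days = 84 h
Energy = 0.66 kW × 84 h = 55.44 kWh
Tier 1 (0–30 kWh): 30 × ₹9.7 = ₹291
Tier 2 (30–40 kWh): 10 × ₹10.56 = ₹105.6
Above 40 kWh: 15.44 × ₹11.69 = ₹180.4936
Bill = ₹577.09

₹577.09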